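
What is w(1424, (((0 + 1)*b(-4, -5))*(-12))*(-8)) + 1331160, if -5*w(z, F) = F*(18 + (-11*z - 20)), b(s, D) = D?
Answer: -172776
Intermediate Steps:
w(z, F) = -F*(-2 - 11*z)/5 (w(z, F) = -F*(18 + (-11*z - 20))/5 = -F*(18 + (-20 - 11*z))/5 = -F*(-2 - 11*z)/5)
w(1424, (((0 + 1)*b(-4, -5))*(-12))*(-8)) + 1331160 = ((((0 + 1)*(-5))*(-12))*(-8))*(2 + 11*1424)/5 + 1331160 = (((1*(-5))*(-12))*(-8))*(2 + 15664)/5 + 1331160 = (⅕)*(-5*(-12)*(-8))*15666 + 1331160 = (⅕)*(60*(-8))*15666 + 1331160 = (⅕)*(-480)*15666 + 1331160 = -1503936 + 1331160 = -172776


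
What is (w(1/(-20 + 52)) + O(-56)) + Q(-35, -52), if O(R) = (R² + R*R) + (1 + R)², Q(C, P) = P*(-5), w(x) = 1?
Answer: 9558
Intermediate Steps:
Q(C, P) = -5*P
O(R) = (1 + R)² + 2*R² (O(R) = (R² + R²) + (1 + R)² = 2*R² + (1 + R)² = (1 + R)² + 2*R²)
(w(1/(-20 + 52)) + O(-56)) + Q(-35, -52) = (1 + ((1 - 56)² + 2*(-56)²)) - 5*(-52) = (1 + ((-55)² + 2*3136)) + 260 = (1 + (3025 + 6272)) + 260 = (1 + 9297) + 260 = 9298 + 260 = 9558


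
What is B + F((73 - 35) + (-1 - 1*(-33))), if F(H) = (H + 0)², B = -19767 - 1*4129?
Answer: -18996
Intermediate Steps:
B = -23896 (B = -19767 - 4129 = -23896)
F(H) = H²
B + F((73 - 35) + (-1 - 1*(-33))) = -23896 + ((73 - 35) + (-1 - 1*(-33)))² = -23896 + (38 + (-1 + 33))² = -23896 + (38 + 32)² = -23896 + 70² = -23896 + 4900 = -18996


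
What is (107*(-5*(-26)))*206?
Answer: 2865460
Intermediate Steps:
(107*(-5*(-26)))*206 = (107*130)*206 = 13910*206 = 2865460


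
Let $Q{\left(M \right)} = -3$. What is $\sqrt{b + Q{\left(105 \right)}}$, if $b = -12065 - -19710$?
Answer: $\sqrt{7642} \approx 87.419$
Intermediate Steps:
$b = 7645$ ($b = -12065 + 19710 = 7645$)
$\sqrt{b + Q{\left(105 \right)}} = \sqrt{7645 - 3} = \sqrt{7642}$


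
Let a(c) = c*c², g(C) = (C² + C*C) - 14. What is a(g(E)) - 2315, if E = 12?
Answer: 20568509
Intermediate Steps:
g(C) = -14 + 2*C² (g(C) = (C² + C²) - 14 = 2*C² - 14 = -14 + 2*C²)
a(c) = c³
a(g(E)) - 2315 = (-14 + 2*12²)³ - 2315 = (-14 + 2*144)³ - 2315 = (-14 + 288)³ - 2315 = 274³ - 2315 = 20570824 - 2315 = 20568509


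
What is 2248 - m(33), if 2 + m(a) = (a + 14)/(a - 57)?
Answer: 54047/24 ≈ 2252.0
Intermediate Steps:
m(a) = -2 + (14 + a)/(-57 + a) (m(a) = -2 + (a + 14)/(a - 57) = -2 + (14 + a)/(-57 + a))
2248 - m(33) = 2248 - (128 - 1*33)/(-57 + 33) = 2248 - (128 - 33)/(-24) = 2248 - (-1)*95/24 = 2248 - 1*(-95/24) = 2248 + 95/24 = 54047/24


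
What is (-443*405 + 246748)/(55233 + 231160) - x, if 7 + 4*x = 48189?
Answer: -6899359097/572786 ≈ -12045.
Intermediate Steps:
x = 24091/2 (x = -7/4 + (1/4)*48189 = -7/4 + 48189/4 = 24091/2 ≈ 12046.)
(-443*405 + 246748)/(55233 + 231160) - x = (-443*405 + 246748)/(55233 + 231160) - 1*24091/2 = (-179415 + 246748)/286393 - 24091/2 = 67333*(1/286393) - 24091/2 = 67333/286393 - 24091/2 = -6899359097/572786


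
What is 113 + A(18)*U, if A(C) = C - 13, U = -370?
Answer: -1737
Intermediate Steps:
A(C) = -13 + C
113 + A(18)*U = 113 + (-13 + 18)*(-370) = 113 + 5*(-370) = 113 - 1850 = -1737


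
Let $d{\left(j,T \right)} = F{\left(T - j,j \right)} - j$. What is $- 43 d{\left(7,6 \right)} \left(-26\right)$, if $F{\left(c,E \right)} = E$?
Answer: $0$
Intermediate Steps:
$d{\left(j,T \right)} = 0$ ($d{\left(j,T \right)} = j - j = 0$)
$- 43 d{\left(7,6 \right)} \left(-26\right) = \left(-43\right) 0 \left(-26\right) = 0 \left(-26\right) = 0$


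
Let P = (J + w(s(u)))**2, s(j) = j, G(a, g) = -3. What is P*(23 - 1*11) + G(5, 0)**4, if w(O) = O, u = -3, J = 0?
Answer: 189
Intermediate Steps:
P = 9 (P = (0 - 3)**2 = (-3)**2 = 9)
P*(23 - 1*11) + G(5, 0)**4 = 9*(23 - 1*11) + (-3)**4 = 9*(23 - 11) + 81 = 9*12 + 81 = 108 + 81 = 189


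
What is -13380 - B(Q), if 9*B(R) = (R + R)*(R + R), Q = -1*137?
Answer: -195496/9 ≈ -21722.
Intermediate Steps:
Q = -137
B(R) = 4*R²/9 (B(R) = ((R + R)*(R + R))/9 = ((2*R)*(2*R))/9 = (4*R²)/9 = 4*R²/9)
-13380 - B(Q) = -13380 - 4*(-137)²/9 = -13380 - 4*18769/9 = -13380 - 1*75076/9 = -13380 - 75076/9 = -195496/9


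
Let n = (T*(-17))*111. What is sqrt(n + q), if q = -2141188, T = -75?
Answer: I*sqrt(1999663) ≈ 1414.1*I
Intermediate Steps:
n = 141525 (n = -75*(-17)*111 = 1275*111 = 141525)
sqrt(n + q) = sqrt(141525 - 2141188) = sqrt(-1999663) = I*sqrt(1999663)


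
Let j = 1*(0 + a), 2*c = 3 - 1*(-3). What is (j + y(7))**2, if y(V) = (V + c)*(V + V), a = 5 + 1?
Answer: 21316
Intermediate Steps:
c = 3 (c = (3 - 1*(-3))/2 = (3 + 3)/2 = (1/2)*6 = 3)
a = 6
y(V) = 2*V*(3 + V) (y(V) = (V + 3)*(V + V) = (3 + V)*(2*V) = 2*V*(3 + V))
j = 6 (j = 1*(0 + 6) = 1*6 = 6)
(j + y(7))**2 = (6 + 2*7*(3 + 7))**2 = (6 + 2*7*10)**2 = (6 + 140)**2 = 146**2 = 21316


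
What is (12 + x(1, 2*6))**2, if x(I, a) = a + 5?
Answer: 841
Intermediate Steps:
x(I, a) = 5 + a
(12 + x(1, 2*6))**2 = (12 + (5 + 2*6))**2 = (12 + (5 + 12))**2 = (12 + 17)**2 = 29**2 = 841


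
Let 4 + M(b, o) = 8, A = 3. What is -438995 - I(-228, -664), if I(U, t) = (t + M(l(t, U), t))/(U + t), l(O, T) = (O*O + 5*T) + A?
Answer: -97896050/223 ≈ -4.3900e+5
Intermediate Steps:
l(O, T) = 3 + O² + 5*T (l(O, T) = (O*O + 5*T) + 3 = (O² + 5*T) + 3 = 3 + O² + 5*T)
M(b, o) = 4 (M(b, o) = -4 + 8 = 4)
I(U, t) = (4 + t)/(U + t) (I(U, t) = (t + 4)/(U + t) = (4 + t)/(U + t))
-438995 - I(-228, -664) = -438995 - (4 - 664)/(-228 - 664) = -438995 - (-660)/(-892) = -438995 - (-1)*(-660)/892 = -438995 - 1*165/223 = -438995 - 165/223 = -97896050/223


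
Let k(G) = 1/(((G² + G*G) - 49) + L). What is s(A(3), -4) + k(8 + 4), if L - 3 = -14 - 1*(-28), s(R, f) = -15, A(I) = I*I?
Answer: -3839/256 ≈ -14.996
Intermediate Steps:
A(I) = I²
L = 17 (L = 3 + (-14 - 1*(-28)) = 3 + (-14 + 28) = 3 + 14 = 17)
k(G) = 1/(-32 + 2*G²) (k(G) = 1/(((G² + G*G) - 49) + 17) = 1/(((G² + G²) - 49) + 17) = 1/((2*G² - 49) + 17) = 1/((-49 + 2*G²) + 17) = 1/(-32 + 2*G²))
s(A(3), -4) + k(8 + 4) = -15 + 1/(2*(-16 + (8 + 4)²)) = -15 + 1/(2*(-16 + 12²)) = -15 + 1/(2*(-16 + 144)) = -15 + (½)/128 = -15 + (½)*(1/128) = -15 + 1/256 = -3839/256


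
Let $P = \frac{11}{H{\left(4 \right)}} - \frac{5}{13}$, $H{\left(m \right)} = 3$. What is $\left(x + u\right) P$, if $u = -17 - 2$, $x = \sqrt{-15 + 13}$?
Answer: $- \frac{2432}{39} + \frac{128 i \sqrt{2}}{39} \approx -62.359 + 4.6415 i$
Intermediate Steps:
$x = i \sqrt{2}$ ($x = \sqrt{-2} = i \sqrt{2} \approx 1.4142 i$)
$u = -19$
$P = \frac{128}{39}$ ($P = \frac{11}{3} - \frac{5}{13} = \frac{128}{39} \approx 3.2821$)
$\left(x + u\right) P = \left(i \sqrt{2} - 19\right) \frac{128}{39} = \left(-19 + i \sqrt{2}\right) \frac{128}{39} = - \frac{2432}{39} + \frac{128 i \sqrt{2}}{39}$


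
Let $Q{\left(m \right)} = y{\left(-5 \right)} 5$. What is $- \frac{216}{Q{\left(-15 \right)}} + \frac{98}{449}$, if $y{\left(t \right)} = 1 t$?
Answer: $\frac{99434}{11225} \approx 8.8583$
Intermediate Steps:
$y{\left(t \right)} = t$
$Q{\left(m \right)} = -25$ ($Q{\left(m \right)} = \left(-5\right) 5 = -25$)
$- \frac{216}{Q{\left(-15 \right)}} + \frac{98}{449} = - \frac{216}{-25} + \frac{98}{449} = \left(-216\right) \left(- \frac{1}{25}\right) + 98 \cdot \frac{1}{449} = \frac{216}{25} + \frac{98}{449} = \frac{99434}{11225}$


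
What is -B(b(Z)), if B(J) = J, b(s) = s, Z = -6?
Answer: 6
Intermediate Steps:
-B(b(Z)) = -1*(-6) = 6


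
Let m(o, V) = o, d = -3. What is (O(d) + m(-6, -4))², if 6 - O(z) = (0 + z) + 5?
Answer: 4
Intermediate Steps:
O(z) = 1 - z (O(z) = 6 - ((0 + z) + 5) = 6 - (z + 5) = 6 - (5 + z) = 6 + (-5 - z) = 1 - z)
(O(d) + m(-6, -4))² = ((1 - 1*(-3)) - 6)² = ((1 + 3) - 6)² = (4 - 6)² = (-2)² = 4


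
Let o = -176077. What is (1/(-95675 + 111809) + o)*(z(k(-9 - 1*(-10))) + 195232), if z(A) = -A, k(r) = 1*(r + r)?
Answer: -277307260933955/8067 ≈ -3.4376e+10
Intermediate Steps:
k(r) = 2*r (k(r) = 1*(2*r) = 2*r)
(1/(-95675 + 111809) + o)*(z(k(-9 - 1*(-10))) + 195232) = (1/(-95675 + 111809) - 176077)*(-2*(-9 - 1*(-10)) + 195232) = (1/16134 - 176077)*(-2*(-9 + 10) + 195232) = (1/16134 - 176077)*(-2 + 195232) = -2840826317*(-1*2 + 195232)/16134 = -2840826317*(-2 + 195232)/16134 = -2840826317/16134*195230 = -277307260933955/8067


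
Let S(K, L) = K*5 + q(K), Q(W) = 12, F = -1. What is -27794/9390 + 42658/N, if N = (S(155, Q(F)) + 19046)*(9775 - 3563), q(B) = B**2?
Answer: -172042927247/58126522620 ≈ -2.9598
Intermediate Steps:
S(K, L) = K**2 + 5*K (S(K, L) = K*5 + K**2 = 5*K + K**2 = K**2 + 5*K)
N = 272371352 (N = (155*(5 + 155) + 19046)*(9775 - 3563) = (155*160 + 19046)*6212 = (24800 + 19046)*6212 = 43846*6212 = 272371352)
-27794/9390 + 42658/N = -27794/9390 + 42658/272371352 = -27794*1/9390 + 42658*(1/272371352) = -13897/4695 + 1939/12380516 = -172042927247/58126522620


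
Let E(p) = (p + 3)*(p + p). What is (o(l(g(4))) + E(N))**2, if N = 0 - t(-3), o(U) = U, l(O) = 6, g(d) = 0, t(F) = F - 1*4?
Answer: 21316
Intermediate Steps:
t(F) = -4 + F (t(F) = F - 4 = -4 + F)
N = 7 (N = 0 - (-4 - 3) = 0 - 1*(-7) = 0 + 7 = 7)
E(p) = 2*p*(3 + p) (E(p) = (3 + p)*(2*p) = 2*p*(3 + p))
(o(l(g(4))) + E(N))**2 = (6 + 2*7*(3 + 7))**2 = (6 + 2*7*10)**2 = (6 + 140)**2 = 146**2 = 21316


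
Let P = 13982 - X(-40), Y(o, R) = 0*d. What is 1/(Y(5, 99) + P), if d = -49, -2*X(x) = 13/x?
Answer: 80/1118547 ≈ 7.1521e-5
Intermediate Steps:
X(x) = -13/(2*x)
Y(o, R) = 0 (Y(o, R) = 0*(-49) = 0)
P = 1118547/80 (P = 13982 - (-13)/(2*(-40)) = 13982 - (-13)*(-1)/(2*40) = 13982 - 1*13/80 = 13982 - 13/80 = 1118547/80 ≈ 13982.)
1/(Y(5, 99) + P) = 1/(0 + 1118547/80) = 1/(1118547/80) = 80/1118547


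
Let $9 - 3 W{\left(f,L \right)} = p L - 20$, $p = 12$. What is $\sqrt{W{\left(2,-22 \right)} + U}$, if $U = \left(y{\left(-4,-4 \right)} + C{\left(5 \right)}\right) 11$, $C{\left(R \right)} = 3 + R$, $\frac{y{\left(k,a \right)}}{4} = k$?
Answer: $\frac{\sqrt{87}}{3} \approx 3.1091$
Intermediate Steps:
$y{\left(k,a \right)} = 4 k$
$U = -88$ ($U = \left(4 \left(-4\right) + \left(3 + 5\right)\right) 11 = \left(-16 + 8\right) 11 = \left(-8\right) 11 = -88$)
$W{\left(f,L \right)} = \frac{29}{3} - 4 L$ ($W{\left(f,L \right)} = 3 - \frac{12 L - 20}{3} = 3 - \frac{-20 + 12 L}{3} = 3 - \left(- \frac{20}{3} + 4 L\right) = \frac{29}{3} - 4 L$)
$\sqrt{W{\left(2,-22 \right)} + U} = \sqrt{\left(\frac{29}{3} - -88\right) - 88} = \sqrt{\left(\frac{29}{3} + 88\right) - 88} = \sqrt{\frac{293}{3} - 88} = \sqrt{\frac{29}{3}} = \frac{\sqrt{87}}{3}$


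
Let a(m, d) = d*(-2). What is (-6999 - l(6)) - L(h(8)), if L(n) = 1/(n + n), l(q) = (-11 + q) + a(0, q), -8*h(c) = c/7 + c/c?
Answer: -104702/15 ≈ -6980.1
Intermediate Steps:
a(m, d) = -2*d
h(c) = -⅛ - c/56 (h(c) = -(c/7 + c/c)/8 = -(c*(⅐) + 1)/8 = -(c/7 + 1)/8 = -(1 + c/7)/8 = -⅛ - c/56)
l(q) = -11 - q (l(q) = (-11 + q) - 2*q = -11 - q)
L(n) = 1/(2*n)
(-6999 - l(6)) - L(h(8)) = (-6999 - (-11 - 1*6)) - 1/(2*(-⅛ - 1/56*8)) = (-6999 - (-11 - 6)) - 1/(2*(-⅛ - ⅐)) = (-6999 - 1*(-17)) - 1/(2*(-15/56)) = (-6999 + 17) - (-56)/(2*15) = -6982 - 1*(-28/15) = -6982 + 28/15 = -104702/15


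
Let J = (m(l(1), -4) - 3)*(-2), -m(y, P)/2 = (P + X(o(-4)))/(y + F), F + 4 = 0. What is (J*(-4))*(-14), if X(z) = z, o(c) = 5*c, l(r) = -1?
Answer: 7056/5 ≈ 1411.2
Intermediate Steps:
F = -4 (F = -4 + 0 = -4)
m(y, P) = -2*(-20 + P)/(-4 + y) (m(y, P) = -2*(P + 5*(-4))/(y - 4) = -2*(P - 20)/(-4 + y) = -2*(-20 + P)/(-4 + y))
J = 126/5 (J = (2*(20 - 1*(-4))/(-4 - 1) - 3)*(-2) = (2*(20 + 4)/(-5) - 3)*(-2) = (2*(-⅕)*24 - 3)*(-2) = (-48/5 - 3)*(-2) = -63/5*(-2) = 126/5 ≈ 25.200)
(J*(-4))*(-14) = ((126/5)*(-4))*(-14) = -504/5*(-14) = 7056/5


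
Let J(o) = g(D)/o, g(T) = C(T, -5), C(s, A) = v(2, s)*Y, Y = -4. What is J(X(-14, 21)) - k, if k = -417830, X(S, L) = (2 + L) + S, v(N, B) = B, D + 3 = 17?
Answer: 3760414/9 ≈ 4.1782e+5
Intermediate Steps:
D = 14 (D = -3 + 17 = 14)
C(s, A) = -4*s (C(s, A) = s*(-4) = -4*s)
X(S, L) = 2 + L + S
g(T) = -4*T
J(o) = -56/o (J(o) = (-4*14)/o = -56/o)
J(X(-14, 21)) - k = -56/(2 + 21 - 14) - 1*(-417830) = -56/9 + 417830 = 3760414/9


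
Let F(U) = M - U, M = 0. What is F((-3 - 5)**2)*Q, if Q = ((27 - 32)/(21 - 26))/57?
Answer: -64/57 ≈ -1.1228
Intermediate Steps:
F(U) = -U (F(U) = 0 - U = -U)
Q = 1/57 (Q = -5/(-5)*(1/57) = -5*(-1/5)*(1/57) = 1*(1/57) = 1/57 ≈ 0.017544)
F((-3 - 5)**2)*Q = -(-3 - 5)**2*(1/57) = -1*(-8)**2*(1/57) = -1*64*(1/57) = -64*1/57 = -64/57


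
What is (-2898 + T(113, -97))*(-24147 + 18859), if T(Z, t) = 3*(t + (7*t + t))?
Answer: 29173896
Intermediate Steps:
T(Z, t) = 27*t (T(Z, t) = 3*(t + 8*t) = 3*(9*t) = 27*t)
(-2898 + T(113, -97))*(-24147 + 18859) = (-2898 + 27*(-97))*(-24147 + 18859) = (-2898 - 2619)*(-5288) = -5517*(-5288) = 29173896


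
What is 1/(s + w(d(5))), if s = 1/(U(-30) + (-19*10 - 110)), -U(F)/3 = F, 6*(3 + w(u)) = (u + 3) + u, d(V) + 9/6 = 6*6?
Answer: 210/1889 ≈ 0.11117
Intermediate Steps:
d(V) = 69/2 (d(V) = -3/2 + 6*6 = -3/2 + 36 = 69/2)
w(u) = -5/2 + u/3 (w(u) = -3 + ((u + 3) + u)/6 = -3 + ((3 + u) + u)/6 = -3 + (3 + 2*u)/6 = -3 + (1/2 + u/3) = -5/2 + u/3)
U(F) = -3*F
s = -1/210 (s = 1/(-3*(-30) + (-19*10 - 110)) = 1/(90 + (-190 - 110)) = 1/(90 - 300) = 1/(-210) = -1/210 ≈ -0.0047619)
1/(s + w(d(5))) = 1/(-1/210 + (-5/2 + (1/3)*(69/2))) = 1/(-1/210 + (-5/2 + 23/2)) = 1/(-1/210 + 9) = 1/(1889/210) = 210/1889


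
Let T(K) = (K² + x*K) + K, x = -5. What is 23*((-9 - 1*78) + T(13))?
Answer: 690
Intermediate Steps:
T(K) = K² - 4*K (T(K) = (K² - 5*K) + K = K² - 4*K)
23*((-9 - 1*78) + T(13)) = 23*((-9 - 1*78) + 13*(-4 + 13)) = 23*((-9 - 78) + 13*9) = 23*(-87 + 117) = 23*30 = 690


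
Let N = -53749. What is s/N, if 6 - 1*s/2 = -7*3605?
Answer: -50482/53749 ≈ -0.93922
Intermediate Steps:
s = 50482 (s = 12 - (-14)*3605 = 12 - 2*(-25235) = 12 + 50470 = 50482)
s/N = 50482/(-53749) = 50482*(-1/53749) = -50482/53749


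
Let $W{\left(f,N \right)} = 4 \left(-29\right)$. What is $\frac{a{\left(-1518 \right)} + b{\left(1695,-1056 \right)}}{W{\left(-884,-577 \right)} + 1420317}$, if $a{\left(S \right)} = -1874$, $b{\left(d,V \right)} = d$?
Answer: $- \frac{179}{1420201} \approx -0.00012604$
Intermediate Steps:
$W{\left(f,N \right)} = -116$
$\frac{a{\left(-1518 \right)} + b{\left(1695,-1056 \right)}}{W{\left(-884,-577 \right)} + 1420317} = \frac{-1874 + 1695}{-116 + 1420317} = - \frac{179}{1420201}$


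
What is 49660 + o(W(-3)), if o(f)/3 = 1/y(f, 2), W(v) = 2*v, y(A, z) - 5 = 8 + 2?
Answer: 248301/5 ≈ 49660.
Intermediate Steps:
y(A, z) = 15 (y(A, z) = 5 + (8 + 2) = 5 + 10 = 15)
o(f) = 1/5 (o(f) = 3/15 = 3*(1/15) = 1/5)
49660 + o(W(-3)) = 49660 + 1/5 = 248301/5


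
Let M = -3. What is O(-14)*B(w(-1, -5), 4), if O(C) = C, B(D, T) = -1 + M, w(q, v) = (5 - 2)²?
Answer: 56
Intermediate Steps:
w(q, v) = 9 (w(q, v) = 3² = 9)
B(D, T) = -4 (B(D, T) = -1 - 3 = -4)
O(-14)*B(w(-1, -5), 4) = -14*(-4) = 56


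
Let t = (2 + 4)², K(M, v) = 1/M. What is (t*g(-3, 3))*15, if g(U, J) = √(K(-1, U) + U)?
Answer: 1080*I ≈ 1080.0*I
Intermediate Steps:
g(U, J) = √(-1 + U) (g(U, J) = √(1/(-1) + U) = √(-1 + U))
t = 36 (t = 6² = 36)
(t*g(-3, 3))*15 = (36*√(-1 - 3))*15 = (36*√(-4))*15 = (36*(2*I))*15 = (72*I)*15 = 1080*I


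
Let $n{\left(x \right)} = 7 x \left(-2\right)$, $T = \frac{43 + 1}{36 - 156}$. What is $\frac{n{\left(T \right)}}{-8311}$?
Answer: $- \frac{77}{124665} \approx -0.00061765$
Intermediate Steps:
$T = - \frac{11}{30}$ ($T = \frac{44}{-120} = 44 \left(- \frac{1}{120}\right) = - \frac{11}{30} \approx -0.36667$)
$n{\left(x \right)} = - 14 x$
$\frac{n{\left(T \right)}}{-8311} = \frac{\left(-14\right) \left(- \frac{11}{30}\right)}{-8311} = \frac{77}{15} \left(- \frac{1}{8311}\right) = - \frac{77}{124665}$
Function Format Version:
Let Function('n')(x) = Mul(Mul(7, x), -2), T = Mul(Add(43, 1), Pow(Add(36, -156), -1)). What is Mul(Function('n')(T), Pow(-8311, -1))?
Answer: Rational(-77, 124665) ≈ -0.00061765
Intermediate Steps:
T = Rational(-11, 30) (T = Mul(44, Pow(-120, -1)) = Mul(44, Rational(-1, 120)) = Rational(-11, 30) ≈ -0.36667)
Function('n')(x) = Mul(-14, x)
Mul(Function('n')(T), Pow(-8311, -1)) = Mul(Mul(-14, Rational(-11, 30)), Pow(-8311, -1)) = Mul(Rational(77, 15), Rational(-1, 8311)) = Rational(-77, 124665)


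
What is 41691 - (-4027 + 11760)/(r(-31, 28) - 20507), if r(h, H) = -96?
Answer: 78087946/1873 ≈ 41691.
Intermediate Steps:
41691 - (-4027 + 11760)/(r(-31, 28) - 20507) = 41691 - (-4027 + 11760)/(-96 - 20507) = 41691 - 7733/(-20603) = 41691 - 7733*(-1)/20603 = 41691 - 1*(-703/1873) = 41691 + 703/1873 = 78087946/1873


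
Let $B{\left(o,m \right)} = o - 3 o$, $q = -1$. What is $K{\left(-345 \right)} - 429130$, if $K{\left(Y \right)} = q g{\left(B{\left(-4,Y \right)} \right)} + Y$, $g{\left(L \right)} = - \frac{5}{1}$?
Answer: $-429470$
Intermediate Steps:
$B{\left(o,m \right)} = - 2 o$
$g{\left(L \right)} = -5$ ($g{\left(L \right)} = \left(-5\right) 1 = -5$)
$K{\left(Y \right)} = 5 + Y$ ($K{\left(Y \right)} = \left(-1\right) \left(-5\right) + Y = 5 + Y$)
$K{\left(-345 \right)} - 429130 = \left(5 - 345\right) - 429130 = -340 - 429130 = -429470$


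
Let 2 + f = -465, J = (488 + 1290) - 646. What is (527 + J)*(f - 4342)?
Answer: -7978131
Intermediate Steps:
J = 1132 (J = 1778 - 646 = 1132)
f = -467 (f = -2 - 465 = -467)
(527 + J)*(f - 4342) = (527 + 1132)*(-467 - 4342) = 1659*(-4809) = -7978131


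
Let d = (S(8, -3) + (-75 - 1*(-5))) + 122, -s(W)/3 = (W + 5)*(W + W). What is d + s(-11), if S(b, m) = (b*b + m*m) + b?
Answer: -263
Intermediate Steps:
S(b, m) = b + b² + m² (S(b, m) = (b² + m²) + b = b + b² + m²)
s(W) = -6*W*(5 + W) (s(W) = -3*(W + 5)*(W + W) = -3*(5 + W)*2*W = -6*W*(5 + W))
d = 133 (d = ((8 + 8² + (-3)²) + (-75 - 1*(-5))) + 122 = ((8 + 64 + 9) + (-75 + 5)) + 122 = (81 - 70) + 122 = 11 + 122 = 133)
d + s(-11) = 133 - 6*(-11)*(5 - 11) = 133 - 6*(-11)*(-6) = 133 - 396 = -263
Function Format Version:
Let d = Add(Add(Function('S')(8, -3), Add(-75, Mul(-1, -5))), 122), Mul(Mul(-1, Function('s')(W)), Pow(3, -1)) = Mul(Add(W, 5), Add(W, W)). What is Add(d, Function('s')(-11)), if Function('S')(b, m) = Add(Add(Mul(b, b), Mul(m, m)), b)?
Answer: -263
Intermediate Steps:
Function('S')(b, m) = Add(b, Pow(b, 2), Pow(m, 2)) (Function('S')(b, m) = Add(Add(Pow(b, 2), Pow(m, 2)), b) = Add(b, Pow(b, 2), Pow(m, 2)))
Function('s')(W) = Mul(-6, W, Add(5, W)) (Function('s')(W) = Mul(-3, Mul(Add(W, 5), Add(W, W))) = Mul(-3, Mul(Add(5, W), Mul(2, W))) = Mul(-3, Mul(2, W, Add(5, W))) = Mul(-6, W, Add(5, W)))
d = 133 (d = Add(Add(Add(8, Pow(8, 2), Pow(-3, 2)), Add(-75, Mul(-1, -5))), 122) = Add(Add(Add(8, 64, 9), Add(-75, 5)), 122) = Add(Add(81, -70), 122) = Add(11, 122) = 133)
Add(d, Function('s')(-11)) = Add(133, Mul(-6, -11, Add(5, -11))) = Add(133, Mul(-6, -11, -6)) = Add(133, -396) = -263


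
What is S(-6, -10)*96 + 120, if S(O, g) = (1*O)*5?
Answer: -2760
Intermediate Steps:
S(O, g) = 5*O (S(O, g) = O*5 = 5*O)
S(-6, -10)*96 + 120 = (5*(-6))*96 + 120 = -30*96 + 120 = -2880 + 120 = -2760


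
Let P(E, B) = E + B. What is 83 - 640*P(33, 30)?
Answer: -40237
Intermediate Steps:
P(E, B) = B + E
83 - 640*P(33, 30) = 83 - 640*(30 + 33) = 83 - 640*63 = 83 - 40320 = -40237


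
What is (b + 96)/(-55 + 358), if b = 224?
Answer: 320/303 ≈ 1.0561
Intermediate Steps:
(b + 96)/(-55 + 358) = (224 + 96)/(-55 + 358) = 320/303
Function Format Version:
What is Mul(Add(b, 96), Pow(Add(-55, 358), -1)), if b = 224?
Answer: Rational(320, 303) ≈ 1.0561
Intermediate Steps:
Mul(Add(b, 96), Pow(Add(-55, 358), -1)) = Mul(Add(224, 96), Pow(Add(-55, 358), -1)) = Mul(320, Pow(303, -1)) = Mul(320, Rational(1, 303)) = Rational(320, 303)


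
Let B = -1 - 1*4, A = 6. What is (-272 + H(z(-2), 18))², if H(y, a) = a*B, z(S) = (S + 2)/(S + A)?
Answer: 131044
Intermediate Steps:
B = -5 (B = -1 - 4 = -5)
z(S) = (2 + S)/(6 + S) (z(S) = (S + 2)/(S + 6) = (2 + S)/(6 + S))
H(y, a) = -5*a (H(y, a) = a*(-5) = -5*a)
(-272 + H(z(-2), 18))² = (-272 - 5*18)² = (-272 - 90)² = (-362)² = 131044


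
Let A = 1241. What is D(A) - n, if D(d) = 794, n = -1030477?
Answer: 1031271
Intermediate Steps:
D(A) - n = 794 - 1*(-1030477) = 794 + 1030477 = 1031271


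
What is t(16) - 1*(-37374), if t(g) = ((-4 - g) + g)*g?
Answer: 37310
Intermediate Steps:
t(g) = -4*g
t(16) - 1*(-37374) = -4*16 - 1*(-37374) = -64 + 37374 = 37310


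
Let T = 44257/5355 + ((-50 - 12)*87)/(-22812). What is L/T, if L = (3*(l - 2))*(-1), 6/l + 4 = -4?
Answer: 335935215/346158518 ≈ 0.97047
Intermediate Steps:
l = -¾ (l = 6/(-4 - 4) = 6/(-8) = 6*(-⅛) = -¾ ≈ -0.75000)
T = 173079259/20359710 (T = 44257*(1/5355) - 62*87*(-1/22812) = 44257/5355 - 5394*(-1/22812) = 44257/5355 + 899/3802 = 173079259/20359710 ≈ 8.5011)
L = 33/4 (L = (3*(-¾ - 2))*(-1) = (3*(-11/4))*(-1) = -33/4*(-1) = 33/4 ≈ 8.2500)
L/T = 33/(4*(173079259/20359710)) = (33/4)*(20359710/173079259) = 335935215/346158518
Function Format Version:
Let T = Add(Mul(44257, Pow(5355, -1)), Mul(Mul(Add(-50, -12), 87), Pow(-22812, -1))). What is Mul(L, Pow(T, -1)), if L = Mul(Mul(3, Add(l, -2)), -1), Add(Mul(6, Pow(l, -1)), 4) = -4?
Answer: Rational(335935215, 346158518) ≈ 0.97047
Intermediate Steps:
l = Rational(-3, 4) (l = Mul(6, Pow(Add(-4, -4), -1)) = Mul(6, Pow(-8, -1)) = Mul(6, Rational(-1, 8)) = Rational(-3, 4) ≈ -0.75000)
T = Rational(173079259, 20359710) (T = Add(Mul(44257, Rational(1, 5355)), Mul(Mul(-62, 87), Rational(-1, 22812))) = Add(Rational(44257, 5355), Mul(-5394, Rational(-1, 22812))) = Add(Rational(44257, 5355), Rational(899, 3802)) = Rational(173079259, 20359710) ≈ 8.5011)
L = Rational(33, 4) (L = Mul(Mul(3, Add(Rational(-3, 4), -2)), -1) = Mul(Mul(3, Rational(-11, 4)), -1) = Mul(Rational(-33, 4), -1) = Rational(33, 4) ≈ 8.2500)
Mul(L, Pow(T, -1)) = Mul(Rational(33, 4), Pow(Rational(173079259, 20359710), -1)) = Mul(Rational(33, 4), Rational(20359710, 173079259)) = Rational(335935215, 346158518)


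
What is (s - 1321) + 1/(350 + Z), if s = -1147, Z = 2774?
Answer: -7710031/3124 ≈ -2468.0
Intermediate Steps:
(s - 1321) + 1/(350 + Z) = (-1147 - 1321) + 1/(350 + 2774) = -2468 + 1/3124 = -7710031/3124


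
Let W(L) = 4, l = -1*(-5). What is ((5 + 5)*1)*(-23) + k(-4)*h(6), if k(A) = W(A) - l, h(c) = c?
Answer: -236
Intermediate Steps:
l = 5
k(A) = -1 (k(A) = 4 - 1*5 = 4 - 5 = -1)
((5 + 5)*1)*(-23) + k(-4)*h(6) = ((5 + 5)*1)*(-23) - 1*6 = (10*1)*(-23) - 6 = 10*(-23) - 6 = -230 - 6 = -236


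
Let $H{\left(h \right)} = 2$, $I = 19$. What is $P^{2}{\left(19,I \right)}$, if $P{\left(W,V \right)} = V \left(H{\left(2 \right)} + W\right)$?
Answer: $159201$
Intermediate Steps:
$P{\left(W,V \right)} = V \left(2 + W\right)$
$P^{2}{\left(19,I \right)} = \left(19 \left(2 + 19\right)\right)^{2} = \left(19 \cdot 21\right)^{2} = 399^{2} = 159201$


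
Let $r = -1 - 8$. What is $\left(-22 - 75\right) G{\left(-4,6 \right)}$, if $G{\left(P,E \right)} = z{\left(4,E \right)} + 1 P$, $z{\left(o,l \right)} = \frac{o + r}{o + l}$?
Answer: $\frac{873}{2} \approx 436.5$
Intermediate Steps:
$r = -9$ ($r = -1 - 8 = -9$)
$z{\left(o,l \right)} = \frac{-9 + o}{l + o}$ ($z{\left(o,l \right)} = \frac{o - 9}{o + l} = \frac{-9 + o}{l + o}$)
$G{\left(P,E \right)} = P - \frac{5}{4 + E}$ ($G{\left(P,E \right)} = \frac{-9 + 4}{E + 4} + 1 P = \frac{1}{4 + E} \left(-5\right) + P = - \frac{5}{4 + E} + P = P - \frac{5}{4 + E}$)
$\left(-22 - 75\right) G{\left(-4,6 \right)} = \left(-22 - 75\right) \frac{-5 - 4 \left(4 + 6\right)}{4 + 6} = - 97 \frac{-5 - 40}{10} = - 97 \cdot \frac{1}{10} \left(-45\right) = \left(-97\right) \left(- \frac{9}{2}\right) = \frac{873}{2}$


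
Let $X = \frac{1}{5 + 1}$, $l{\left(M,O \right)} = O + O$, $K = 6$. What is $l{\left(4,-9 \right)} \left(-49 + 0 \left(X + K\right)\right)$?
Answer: $882$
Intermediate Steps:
$l{\left(M,O \right)} = 2 O$
$X = \frac{1}{6} \approx 0.16667$
$l{\left(4,-9 \right)} \left(-49 + 0 \left(X + K\right)\right) = 2 \left(-9\right) \left(-49 + 0 \left(\frac{1}{6} + 6\right)\right) = - 18 \left(-49 + 0 \cdot \frac{37}{6}\right) = - 18 \left(-49 + 0\right) = \left(-18\right) \left(-49\right) = 882$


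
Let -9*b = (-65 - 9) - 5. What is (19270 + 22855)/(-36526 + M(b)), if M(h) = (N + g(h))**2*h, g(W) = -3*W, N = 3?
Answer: -3412125/2571506 ≈ -1.3269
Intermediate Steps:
b = 79/9 (b = -((-65 - 9) - 5)/9 = -(-74 - 5)/9 = -1/9*(-79) = 79/9 ≈ 8.7778)
M(h) = h*(3 - 3*h)**2 (M(h) = (3 - 3*h)**2*h = h*(3 - 3*h)**2)
(19270 + 22855)/(-36526 + M(b)) = (19270 + 22855)/(-36526 + 9*(79/9)*(-1 + 79/9)**2) = 42125/(-36526 + 9*(79/9)*(70/9)**2) = 42125/(-36526 + 9*(79/9)*(4900/81)) = 42125/(-36526 + 387100/81) = 42125/(-2571506/81) = 42125*(-81/2571506) = -3412125/2571506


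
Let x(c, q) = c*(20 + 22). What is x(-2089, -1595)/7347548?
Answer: -43869/3673774 ≈ -0.011941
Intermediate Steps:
x(c, q) = 42*c (x(c, q) = c*42 = 42*c)
x(-2089, -1595)/7347548 = (42*(-2089))/7347548 = -87738*1/7347548 = -43869/3673774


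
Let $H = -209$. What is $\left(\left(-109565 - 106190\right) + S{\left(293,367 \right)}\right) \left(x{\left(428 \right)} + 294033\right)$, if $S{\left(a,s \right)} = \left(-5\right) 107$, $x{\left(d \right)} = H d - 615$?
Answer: $-44115806140$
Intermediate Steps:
$x{\left(d \right)} = -615 - 209 d$ ($x{\left(d \right)} = - 209 d - 615 = -615 - 209 d$)
$S{\left(a,s \right)} = -535$
$\left(\left(-109565 - 106190\right) + S{\left(293,367 \right)}\right) \left(x{\left(428 \right)} + 294033\right) = \left(\left(-109565 - 106190\right) - 535\right) \left(\left(-615 - 89452\right) + 294033\right) = \left(-215755 - 535\right) \left(\left(-615 - 89452\right) + 294033\right) = - 216290 \left(-90067 + 294033\right) = \left(-216290\right) 203966 = -44115806140$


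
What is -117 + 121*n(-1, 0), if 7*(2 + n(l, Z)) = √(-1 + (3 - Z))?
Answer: -359 + 121*√2/7 ≈ -334.55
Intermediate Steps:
n(l, Z) = -2 + √(2 - Z)/7 (n(l, Z) = -2 + √(-1 + (3 - Z))/7 = -2 + √(2 - Z)/7)
-117 + 121*n(-1, 0) = -117 + 121*(-2 + √(2 - 1*0)/7) = -117 + 121*(-2 + √(2 + 0)/7) = -117 + 121*(-2 + √2/7) = -117 + (-242 + 121*√2/7) = -359 + 121*√2/7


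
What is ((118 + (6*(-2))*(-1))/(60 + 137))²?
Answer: 16900/38809 ≈ 0.43547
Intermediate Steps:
((118 + (6*(-2))*(-1))/(60 + 137))² = ((118 - 12*(-1))/197)² = ((118 + 12)*(1/197))² = (130*(1/197))² = (130/197)² = 16900/38809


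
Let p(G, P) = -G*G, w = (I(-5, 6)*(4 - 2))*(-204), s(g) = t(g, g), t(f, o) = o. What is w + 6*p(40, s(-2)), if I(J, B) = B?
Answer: -12048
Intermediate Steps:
s(g) = g
w = -2448 (w = (6*(4 - 2))*(-204) = (6*2)*(-204) = 12*(-204) = -2448)
p(G, P) = -G**2
w + 6*p(40, s(-2)) = -2448 + 6*(-1*40**2) = -2448 + 6*(-1*1600) = -2448 + 6*(-1600) = -2448 - 9600 = -12048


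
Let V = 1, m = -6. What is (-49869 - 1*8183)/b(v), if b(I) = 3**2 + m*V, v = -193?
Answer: -58052/3 ≈ -19351.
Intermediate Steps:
b(I) = 3 (b(I) = 3**2 - 6*1 = 9 - 6 = 3)
(-49869 - 1*8183)/b(v) = (-49869 - 1*8183)/3 = (-49869 - 8183)*(1/3) = -58052*1/3 = -58052/3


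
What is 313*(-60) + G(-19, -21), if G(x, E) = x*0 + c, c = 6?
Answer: -18774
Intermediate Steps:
G(x, E) = 6 (G(x, E) = x*0 + 6 = 0 + 6 = 6)
313*(-60) + G(-19, -21) = 313*(-60) + 6 = -18780 + 6 = -18774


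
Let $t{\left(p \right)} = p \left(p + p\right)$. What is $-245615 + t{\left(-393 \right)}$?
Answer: $63283$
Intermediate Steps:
$t{\left(p \right)} = 2 p^{2}$ ($t{\left(p \right)} = p 2 p = 2 p^{2}$)
$-245615 + t{\left(-393 \right)} = -245615 + 2 \left(-393\right)^{2} = -245615 + 2 \cdot 154449 = -245615 + 308898 = 63283$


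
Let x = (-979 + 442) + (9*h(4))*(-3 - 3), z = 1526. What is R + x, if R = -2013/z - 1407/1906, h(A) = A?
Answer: -549031632/727139 ≈ -755.06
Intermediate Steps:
x = -753 (x = (-979 + 442) + (9*4)*(-3 - 3) = -537 + 36*(-6) = -537 - 216 = -753)
R = -1495965/727139 (R = -2013/1526 - 1407/1906 = -1495965/727139 ≈ -2.0573)
R + x = -1495965/727139 - 753 = -549031632/727139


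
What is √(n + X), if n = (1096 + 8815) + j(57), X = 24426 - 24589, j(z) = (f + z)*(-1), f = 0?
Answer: √9691 ≈ 98.443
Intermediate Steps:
j(z) = -z (j(z) = (0 + z)*(-1) = z*(-1) = -z)
X = -163
n = 9854 (n = (1096 + 8815) - 1*57 = 9911 - 57 = 9854)
√(n + X) = √(9854 - 163) = √9691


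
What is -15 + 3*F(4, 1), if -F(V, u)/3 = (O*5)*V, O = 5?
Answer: -915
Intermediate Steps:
F(V, u) = -75*V (F(V, u) = -3*5*5*V = -75*V)
-15 + 3*F(4, 1) = -15 + 3*(-75*4) = -15 + 3*(-300) = -15 - 900 = -915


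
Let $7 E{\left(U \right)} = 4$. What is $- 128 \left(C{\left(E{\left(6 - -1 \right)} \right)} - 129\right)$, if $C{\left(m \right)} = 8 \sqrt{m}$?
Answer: $16512 - \frac{2048 \sqrt{7}}{7} \approx 15738.0$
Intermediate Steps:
$E{\left(U \right)} = \frac{4}{7}$ ($E{\left(U \right)} = \frac{1}{7} \cdot 4 = \frac{4}{7}$)
$- 128 \left(C{\left(E{\left(6 - -1 \right)} \right)} - 129\right) = - 128 \left(8 \sqrt{\frac{4}{7}} - 129\right) = - 128 \left(8 \frac{2 \sqrt{7}}{7} - 129\right) = - 128 \left(\frac{16 \sqrt{7}}{7} - 129\right) = - 128 \left(-129 + \frac{16 \sqrt{7}}{7}\right) = 16512 - \frac{2048 \sqrt{7}}{7}$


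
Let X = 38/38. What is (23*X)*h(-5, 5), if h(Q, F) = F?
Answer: 115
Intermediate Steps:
X = 1 (X = 38*(1/38) = 1)
(23*X)*h(-5, 5) = (23*1)*5 = 23*5 = 115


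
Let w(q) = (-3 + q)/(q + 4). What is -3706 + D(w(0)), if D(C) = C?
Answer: -14827/4 ≈ -3706.8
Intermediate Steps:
w(q) = (-3 + q)/(4 + q)
-3706 + D(w(0)) = -3706 + (-3 + 0)/(4 + 0) = -3706 - 3/4 = -3706 + (¼)*(-3) = -3706 - ¾ = -14827/4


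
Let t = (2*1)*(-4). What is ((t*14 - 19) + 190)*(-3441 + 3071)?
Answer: -21830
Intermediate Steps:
t = -8 (t = 2*(-4) = -8)
((t*14 - 19) + 190)*(-3441 + 3071) = ((-8*14 - 19) + 190)*(-3441 + 3071) = ((-112 - 19) + 190)*(-370) = (-131 + 190)*(-370) = 59*(-370) = -21830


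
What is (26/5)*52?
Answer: 1352/5 ≈ 270.40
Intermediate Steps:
(26/5)*52 = 1352/5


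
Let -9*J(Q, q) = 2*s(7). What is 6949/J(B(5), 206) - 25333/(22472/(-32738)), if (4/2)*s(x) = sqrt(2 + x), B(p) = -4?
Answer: 180438985/11236 ≈ 16059.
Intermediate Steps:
s(x) = sqrt(2 + x)/2
J(Q, q) = -1/3 (J(Q, q) = -2*sqrt(2 + 7)/2/9 = -2*sqrt(9)/2/9 = -2*(1/2)*3/9 = -2*3/(9*2) = -1/9*3 = -1/3)
6949/J(B(5), 206) - 25333/(22472/(-32738)) = 6949/(-1/3) - 25333/(22472/(-32738)) = 6949*(-3) - 25333/(22472*(-1/32738)) = -20847 - 25333/(-11236/16369) = -20847 - 25333*(-16369/11236) = -20847 + 414675877/11236 = 180438985/11236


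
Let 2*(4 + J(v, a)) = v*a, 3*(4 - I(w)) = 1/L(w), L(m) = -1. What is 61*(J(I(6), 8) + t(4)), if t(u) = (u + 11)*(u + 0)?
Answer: 13420/3 ≈ 4473.3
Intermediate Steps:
I(w) = 13/3 (I(w) = 4 - 1/(3*(-1)) = 4 - (-1)/3 = 4 - 1/3*(-1) = 4 + 1/3 = 13/3)
t(u) = u*(11 + u) (t(u) = (11 + u)*u = u*(11 + u))
J(v, a) = -4 + a*v/2 (J(v, a) = -4 + (v*a)/2 = -4 + (a*v)/2 = -4 + a*v/2)
61*(J(I(6), 8) + t(4)) = 61*((-4 + (1/2)*8*(13/3)) + 4*(11 + 4)) = 61*((-4 + 52/3) + 4*15) = 61*(40/3 + 60) = 61*(220/3) = 13420/3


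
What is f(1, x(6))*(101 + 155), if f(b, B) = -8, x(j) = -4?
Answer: -2048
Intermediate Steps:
f(1, x(6))*(101 + 155) = -8*(101 + 155) = -8*256 = -2048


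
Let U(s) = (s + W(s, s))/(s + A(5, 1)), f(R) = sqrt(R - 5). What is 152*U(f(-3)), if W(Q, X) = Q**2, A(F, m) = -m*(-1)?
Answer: 304*(sqrt(2) + 4*I)/(-I + 2*sqrt(2)) ≈ -5.9605e-8 + 429.92*I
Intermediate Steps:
A(F, m) = m
f(R) = sqrt(-5 + R)
U(s) = (s + s**2)/(1 + s) (U(s) = (s + s**2)/(s + 1) = (s + s**2)/(1 + s))
152*U(f(-3)) = 152*sqrt(-5 - 3) = 152*sqrt(-8) = 152*(2*I*sqrt(2)) = 304*I*sqrt(2)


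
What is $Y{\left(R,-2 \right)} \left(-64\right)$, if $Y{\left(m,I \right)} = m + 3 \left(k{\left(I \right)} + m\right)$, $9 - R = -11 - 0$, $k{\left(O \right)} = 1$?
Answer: $-5312$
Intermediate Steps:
$R = 20$ ($R = 9 - \left(-11 - 0\right) = 9 - \left(-11 + 0\right) = 9 - -11 = 9 + 11 = 20$)
$Y{\left(m,I \right)} = 3 + 4 m$ ($Y{\left(m,I \right)} = m + 3 \left(1 + m\right) = m + \left(3 + 3 m\right) = 3 + 4 m$)
$Y{\left(R,-2 \right)} \left(-64\right) = \left(3 + 4 \cdot 20\right) \left(-64\right) = \left(3 + 80\right) \left(-64\right) = 83 \left(-64\right) = -5312$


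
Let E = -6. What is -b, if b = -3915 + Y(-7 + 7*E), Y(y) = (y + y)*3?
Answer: 4209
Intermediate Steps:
Y(y) = 6*y (Y(y) = (2*y)*3 = 6*y)
b = -4209 (b = -3915 + 6*(-7 + 7*(-6)) = -3915 + 6*(-7 - 42) = -3915 + 6*(-49) = -3915 - 294 = -4209)
-b = -1*(-4209) = 4209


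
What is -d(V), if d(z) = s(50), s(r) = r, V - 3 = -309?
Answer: -50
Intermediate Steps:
V = -306 (V = 3 - 309 = -306)
d(z) = 50
-d(V) = -1*50 = -50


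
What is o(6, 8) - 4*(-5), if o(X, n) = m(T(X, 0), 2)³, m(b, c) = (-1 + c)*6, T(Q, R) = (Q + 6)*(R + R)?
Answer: 236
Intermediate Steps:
T(Q, R) = 2*R*(6 + Q) (T(Q, R) = (6 + Q)*(2*R) = 2*R*(6 + Q))
m(b, c) = -6 + 6*c
o(X, n) = 216 (o(X, n) = (-6 + 6*2)³ = (-6 + 12)³ = 6³ = 216)
o(6, 8) - 4*(-5) = 216 - 4*(-5) = 216 + 20 = 236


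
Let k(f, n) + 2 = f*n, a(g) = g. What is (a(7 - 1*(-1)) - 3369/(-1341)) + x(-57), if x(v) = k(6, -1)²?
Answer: 33307/447 ≈ 74.512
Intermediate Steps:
k(f, n) = -2 + f*n
x(v) = 64 (x(v) = (-2 + 6*(-1))² = (-2 - 6)² = (-8)² = 64)
(a(7 - 1*(-1)) - 3369/(-1341)) + x(-57) = ((7 - 1*(-1)) - 3369/(-1341)) + 64 = ((7 + 1) - 3369*(-1/1341)) + 64 = (8 + 1123/447) + 64 = 4699/447 + 64 = 33307/447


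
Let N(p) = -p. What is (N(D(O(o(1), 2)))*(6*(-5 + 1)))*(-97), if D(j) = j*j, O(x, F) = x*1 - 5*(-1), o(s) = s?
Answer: -83808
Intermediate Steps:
O(x, F) = 5 + x (O(x, F) = x + 5 = 5 + x)
D(j) = j**2
(N(D(O(o(1), 2)))*(6*(-5 + 1)))*(-97) = ((-(5 + 1)**2)*(6*(-5 + 1)))*(-97) = ((-1*6**2)*(6*(-4)))*(-97) = (-1*36*(-24))*(-97) = -36*(-24)*(-97) = 864*(-97) = -83808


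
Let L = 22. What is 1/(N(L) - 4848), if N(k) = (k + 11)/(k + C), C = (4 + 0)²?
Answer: -38/184191 ≈ -0.00020631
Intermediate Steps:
C = 16 (C = 4² = 16)
N(k) = (11 + k)/(16 + k) (N(k) = (k + 11)/(k + 16) = (11 + k)/(16 + k))
1/(N(L) - 4848) = 1/((11 + 22)/(16 + 22) - 4848) = 1/(33/38 - 4848) = 1/(-184191/38) = -38/184191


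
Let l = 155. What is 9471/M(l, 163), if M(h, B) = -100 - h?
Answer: -3157/85 ≈ -37.141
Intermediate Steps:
9471/M(l, 163) = 9471/(-100 - 1*155) = 9471/(-100 - 155) = 9471/(-255) = 9471*(-1/255) = -3157/85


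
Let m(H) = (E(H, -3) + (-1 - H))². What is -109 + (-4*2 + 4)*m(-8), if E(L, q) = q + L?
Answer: -173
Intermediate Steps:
E(L, q) = L + q
m(H) = 16 (m(H) = ((H - 3) + (-1 - H))² = ((-3 + H) + (-1 - H))² = (-4)² = 16)
-109 + (-4*2 + 4)*m(-8) = -109 + (-4*2 + 4)*16 = -109 + (-8 + 4)*16 = -109 - 4*16 = -109 - 64 = -173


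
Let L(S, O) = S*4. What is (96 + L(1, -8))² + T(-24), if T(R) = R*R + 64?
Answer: 10640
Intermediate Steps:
L(S, O) = 4*S
T(R) = 64 + R² (T(R) = R² + 64 = 64 + R²)
(96 + L(1, -8))² + T(-24) = (96 + 4*1)² + (64 + (-24)²) = (96 + 4)² + (64 + 576) = 100² + 640 = 10000 + 640 = 10640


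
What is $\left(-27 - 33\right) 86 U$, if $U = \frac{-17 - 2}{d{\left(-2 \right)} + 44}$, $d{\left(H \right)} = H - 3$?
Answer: $\frac{32680}{13} \approx 2513.8$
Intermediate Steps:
$d{\left(H \right)} = -3 + H$
$U = - \frac{19}{39}$ ($U = \frac{-17 - 2}{\left(-3 - 2\right) + 44} = - \frac{19}{-5 + 44} = - \frac{19}{39} \approx -0.48718$)
$\left(-27 - 33\right) 86 U = \left(-27 - 33\right) 86 \left(- \frac{19}{39}\right) = \left(-60\right) 86 \left(- \frac{19}{39}\right) = \left(-5160\right) \left(- \frac{19}{39}\right) = \frac{32680}{13}$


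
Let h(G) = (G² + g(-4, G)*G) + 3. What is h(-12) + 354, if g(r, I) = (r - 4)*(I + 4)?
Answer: -267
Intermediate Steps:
g(r, I) = (-4 + r)*(4 + I)
h(G) = 3 + G² + G*(-32 - 8*G) (h(G) = (G² + (-16 - 4*G + 4*(-4) + G*(-4))*G) + 3 = (G² + (-16 - 4*G - 16 - 4*G)*G) + 3 = (G² + (-32 - 8*G)*G) + 3 = (G² + G*(-32 - 8*G)) + 3 = 3 + G² + G*(-32 - 8*G))
h(-12) + 354 = (3 - 32*(-12) - 7*(-12)²) + 354 = (3 + 384 - 7*144) + 354 = (3 + 384 - 1008) + 354 = -621 + 354 = -267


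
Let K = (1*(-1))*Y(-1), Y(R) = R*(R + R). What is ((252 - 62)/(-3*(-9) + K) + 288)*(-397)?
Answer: -586766/5 ≈ -1.1735e+5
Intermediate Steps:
Y(R) = 2*R² (Y(R) = R*(2*R) = 2*R²)
K = -2 (K = (1*(-1))*(2*(-1)²) = -2 ≈ -2.0000)
((252 - 62)/(-3*(-9) + K) + 288)*(-397) = ((252 - 62)/(-3*(-9) - 2) + 288)*(-397) = (190/(27 - 2) + 288)*(-397) = (190/25 + 288)*(-397) = (190*(1/25) + 288)*(-397) = (38/5 + 288)*(-397) = (1478/5)*(-397) = -586766/5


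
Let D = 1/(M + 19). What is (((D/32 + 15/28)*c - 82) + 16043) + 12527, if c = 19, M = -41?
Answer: 140438891/4928 ≈ 28498.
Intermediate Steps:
D = -1/22 (D = 1/(-41 + 19) = 1/(-22) = -1/22 ≈ -0.045455)
(((D/32 + 15/28)*c - 82) + 16043) + 12527 = (((-1/22/32 + 15/28)*19 - 82) + 16043) + 12527 = (((-1/22*1/32 + 15*(1/28))*19 - 82) + 16043) + 12527 = (((-1/704 + 15/28)*19 - 82) + 16043) + 12527 = (((2633/4928)*19 - 82) + 16043) + 12527 = ((50027/4928 - 82) + 16043) + 12527 = (-354069/4928 + 16043) + 12527 = 78705835/4928 + 12527 = 140438891/4928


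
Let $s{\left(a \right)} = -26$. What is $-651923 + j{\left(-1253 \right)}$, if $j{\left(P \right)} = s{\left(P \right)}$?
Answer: $-651949$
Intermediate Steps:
$j{\left(P \right)} = -26$
$-651923 + j{\left(-1253 \right)} = -651923 - 26 = -651949$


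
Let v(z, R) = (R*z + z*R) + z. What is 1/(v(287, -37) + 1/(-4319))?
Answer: -4319/90487370 ≈ -4.7730e-5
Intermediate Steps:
v(z, R) = z + 2*R*z (v(z, R) = (R*z + R*z) + z = 2*R*z + z = z + 2*R*z)
1/(v(287, -37) + 1/(-4319)) = 1/(287*(1 + 2*(-37)) + 1/(-4319)) = 1/(287*(1 - 74) - 1/4319) = 1/(287*(-73) - 1/4319) = 1/(-20951 - 1/4319) = 1/(-90487370/4319) = -4319/90487370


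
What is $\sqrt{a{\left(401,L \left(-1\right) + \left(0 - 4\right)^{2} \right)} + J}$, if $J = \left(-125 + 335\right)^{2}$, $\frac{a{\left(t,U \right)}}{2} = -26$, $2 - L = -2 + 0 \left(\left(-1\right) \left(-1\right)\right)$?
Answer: $4 \sqrt{2753} \approx 209.88$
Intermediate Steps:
$L = 4$ ($L = 2 - \left(-2 + 0 \left(\left(-1\right) \left(-1\right)\right)\right) = 2 - \left(-2 + 0 \cdot 1\right) = 2 - \left(-2 + 0\right) = 2 - -2 = 2 + 2 = 4$)
$a{\left(t,U \right)} = -52$ ($a{\left(t,U \right)} = 2 \left(-26\right) = -52$)
$J = 44100$ ($J = 210^{2} = 44100$)
$\sqrt{a{\left(401,L \left(-1\right) + \left(0 - 4\right)^{2} \right)} + J} = \sqrt{-52 + 44100} = \sqrt{44048} = 4 \sqrt{2753}$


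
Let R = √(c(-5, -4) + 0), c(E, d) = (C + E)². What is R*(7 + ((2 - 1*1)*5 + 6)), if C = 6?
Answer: 18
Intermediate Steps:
c(E, d) = (6 + E)²
R = 1 (R = √((6 - 5)² + 0) = √(1² + 0) = √(1 + 0) = √1 = 1)
R*(7 + ((2 - 1*1)*5 + 6)) = 1*(7 + ((2 - 1*1)*5 + 6)) = 1*(7 + ((2 - 1)*5 + 6)) = 1*(7 + (1*5 + 6)) = 1*(7 + (5 + 6)) = 1*(7 + 11) = 1*18 = 18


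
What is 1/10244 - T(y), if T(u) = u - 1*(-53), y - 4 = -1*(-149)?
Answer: -2110263/10244 ≈ -206.00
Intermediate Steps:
y = 153 (y = 4 - 1*(-149) = 4 + 149 = 153)
T(u) = 53 + u (T(u) = u + 53 = 53 + u)
1/10244 - T(y) = 1/10244 - (53 + 153) = 1/10244 - 1*206 = 1/10244 - 206 = -2110263/10244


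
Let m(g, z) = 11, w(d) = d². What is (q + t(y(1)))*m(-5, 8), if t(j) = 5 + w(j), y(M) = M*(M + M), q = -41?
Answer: -352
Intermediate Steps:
y(M) = 2*M² (y(M) = M*(2*M) = 2*M²)
t(j) = 5 + j²
(q + t(y(1)))*m(-5, 8) = (-41 + (5 + (2*1²)²))*11 = (-41 + (5 + (2*1)²))*11 = (-41 + (5 + 2²))*11 = (-41 + (5 + 4))*11 = (-41 + 9)*11 = -32*11 = -352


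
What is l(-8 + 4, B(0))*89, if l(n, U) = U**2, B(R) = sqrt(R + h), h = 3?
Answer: 267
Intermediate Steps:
B(R) = sqrt(3 + R) (B(R) = sqrt(R + 3) = sqrt(3 + R))
l(-8 + 4, B(0))*89 = (sqrt(3 + 0))**2*89 = (sqrt(3))**2*89 = 3*89 = 267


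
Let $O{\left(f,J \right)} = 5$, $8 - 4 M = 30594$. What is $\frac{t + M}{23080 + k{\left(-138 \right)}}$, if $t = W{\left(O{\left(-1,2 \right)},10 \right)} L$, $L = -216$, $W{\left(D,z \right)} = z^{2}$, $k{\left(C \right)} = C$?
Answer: $- \frac{58493}{45884} \approx -1.2748$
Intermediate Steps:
$M = - \frac{15293}{2}$ ($M = 2 - \frac{15297}{2} = - \frac{15293}{2} \approx -7646.5$)
$t = -21600$ ($t = 10^{2} \left(-216\right) = 100 \left(-216\right) = -21600$)
$\frac{t + M}{23080 + k{\left(-138 \right)}} = \frac{-21600 - \frac{15293}{2}}{23080 - 138} = - \frac{58493}{2 \cdot 22942} = \left(- \frac{58493}{2}\right) \frac{1}{22942} = - \frac{58493}{45884}$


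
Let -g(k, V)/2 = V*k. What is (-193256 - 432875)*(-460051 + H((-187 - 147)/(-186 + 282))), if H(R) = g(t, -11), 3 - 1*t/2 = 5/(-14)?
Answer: 2015717929313/7 ≈ 2.8796e+11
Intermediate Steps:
t = 47/7 (t = 6 - 10/(-14) = 6 - 10*(-1)/14 = 6 - 2*(-5/14) = 6 + 5/7 = 47/7 ≈ 6.7143)
g(k, V) = -2*V*k
H(R) = 1034/7 (H(R) = -2*(-11)*47/7 = 1034/7)
(-193256 - 432875)*(-460051 + H((-187 - 147)/(-186 + 282))) = (-193256 - 432875)*(-460051 + 1034/7) = -626131*(-3219323/7) = 2015717929313/7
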